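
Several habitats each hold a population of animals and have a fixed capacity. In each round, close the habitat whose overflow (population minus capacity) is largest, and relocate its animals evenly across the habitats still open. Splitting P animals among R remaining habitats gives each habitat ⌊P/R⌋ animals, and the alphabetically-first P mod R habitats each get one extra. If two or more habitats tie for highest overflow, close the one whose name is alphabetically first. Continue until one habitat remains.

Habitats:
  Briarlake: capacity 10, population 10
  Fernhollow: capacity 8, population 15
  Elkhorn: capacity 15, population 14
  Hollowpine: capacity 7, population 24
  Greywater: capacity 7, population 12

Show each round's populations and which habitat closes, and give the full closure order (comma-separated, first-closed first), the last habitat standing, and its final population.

Closure order: Hollowpine, Fernhollow, Greywater, Briarlake
Last habitat: Elkhorn with 75 animals

Round 1: Briarlake=10 Elkhorn=14 Fernhollow=15 Greywater=12 Hollowpine=24 → close Hollowpine (overflow 17)
  24÷4 = 6 each, +1 to first 0
Round 2: Briarlake=16 Elkhorn=20 Fernhollow=21 Greywater=18 → close Fernhollow (overflow 13)
  21÷3 = 7 each, +1 to first 0
Round 3: Briarlake=23 Elkhorn=27 Greywater=25 → close Greywater (overflow 18)
  25÷2 = 12 each, +1 to first 1
Round 4: Briarlake=36 Elkhorn=39 → close Briarlake (overflow 26)
  36÷1 = 36 each, +1 to first 0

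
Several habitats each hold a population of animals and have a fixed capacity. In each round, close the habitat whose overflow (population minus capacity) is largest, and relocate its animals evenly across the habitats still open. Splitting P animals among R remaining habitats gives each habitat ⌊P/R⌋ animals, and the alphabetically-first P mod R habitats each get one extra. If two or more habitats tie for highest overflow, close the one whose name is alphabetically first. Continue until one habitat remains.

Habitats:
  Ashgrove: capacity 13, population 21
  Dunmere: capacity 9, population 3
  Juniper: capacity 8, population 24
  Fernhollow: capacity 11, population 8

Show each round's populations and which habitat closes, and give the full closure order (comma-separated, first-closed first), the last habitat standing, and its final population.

Closure order: Juniper, Ashgrove, Fernhollow
Last habitat: Dunmere with 56 animals

Round 1: Ashgrove=21 Dunmere=3 Fernhollow=8 Juniper=24 → close Juniper (overflow 16)
  24÷3 = 8 each, +1 to first 0
Round 2: Ashgrove=29 Dunmere=11 Fernhollow=16 → close Ashgrove (overflow 16)
  29÷2 = 14 each, +1 to first 1
Round 3: Dunmere=26 Fernhollow=30 → close Fernhollow (overflow 19)
  30÷1 = 30 each, +1 to first 0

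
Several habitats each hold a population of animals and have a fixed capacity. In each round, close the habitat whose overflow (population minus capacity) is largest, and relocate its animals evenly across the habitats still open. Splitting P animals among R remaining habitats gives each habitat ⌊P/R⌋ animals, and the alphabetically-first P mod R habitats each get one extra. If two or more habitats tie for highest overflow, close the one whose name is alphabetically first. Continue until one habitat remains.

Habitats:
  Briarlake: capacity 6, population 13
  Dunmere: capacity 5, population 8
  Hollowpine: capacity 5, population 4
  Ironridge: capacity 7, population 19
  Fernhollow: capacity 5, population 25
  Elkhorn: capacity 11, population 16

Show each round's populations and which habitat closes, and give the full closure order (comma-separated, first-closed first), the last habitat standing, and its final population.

Round 1: Briarlake=13 Dunmere=8 Elkhorn=16 Fernhollow=25 Hollowpine=4 Ironridge=19 → close Fernhollow (overflow 20)
  25÷5 = 5 each, +1 to first 0
Round 2: Briarlake=18 Dunmere=13 Elkhorn=21 Hollowpine=9 Ironridge=24 → close Ironridge (overflow 17)
  24÷4 = 6 each, +1 to first 0
Round 3: Briarlake=24 Dunmere=19 Elkhorn=27 Hollowpine=15 → close Briarlake (overflow 18)
  24÷3 = 8 each, +1 to first 0
Round 4: Dunmere=27 Elkhorn=35 Hollowpine=23 → close Elkhorn (overflow 24)
  35÷2 = 17 each, +1 to first 1
Round 5: Dunmere=45 Hollowpine=40 → close Dunmere (overflow 40)
  45÷1 = 45 each, +1 to first 0

Closure order: Fernhollow, Ironridge, Briarlake, Elkhorn, Dunmere
Last habitat: Hollowpine with 85 animals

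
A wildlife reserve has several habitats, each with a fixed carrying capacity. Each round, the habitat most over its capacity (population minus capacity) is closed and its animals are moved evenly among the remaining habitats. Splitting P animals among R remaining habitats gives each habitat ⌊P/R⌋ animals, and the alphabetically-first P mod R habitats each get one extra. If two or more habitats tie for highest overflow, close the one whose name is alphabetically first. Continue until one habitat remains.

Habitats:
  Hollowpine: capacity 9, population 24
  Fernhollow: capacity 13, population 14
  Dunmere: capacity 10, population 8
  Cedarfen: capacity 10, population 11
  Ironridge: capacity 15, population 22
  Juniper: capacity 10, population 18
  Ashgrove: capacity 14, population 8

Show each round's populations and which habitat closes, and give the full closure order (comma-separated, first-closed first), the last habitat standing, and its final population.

Closure order: Hollowpine, Juniper, Ironridge, Cedarfen, Fernhollow, Dunmere
Last habitat: Ashgrove with 105 animals

Round 1: Ashgrove=8 Cedarfen=11 Dunmere=8 Fernhollow=14 Hollowpine=24 Ironridge=22 Juniper=18 → close Hollowpine (overflow 15)
  24÷6 = 4 each, +1 to first 0
Round 2: Ashgrove=12 Cedarfen=15 Dunmere=12 Fernhollow=18 Ironridge=26 Juniper=22 → close Juniper (overflow 12)
  22÷5 = 4 each, +1 to first 2
Round 3: Ashgrove=17 Cedarfen=20 Dunmere=16 Fernhollow=22 Ironridge=30 → close Ironridge (overflow 15)
  30÷4 = 7 each, +1 to first 2
Round 4: Ashgrove=25 Cedarfen=28 Dunmere=23 Fernhollow=29 → close Cedarfen (overflow 18)
  28÷3 = 9 each, +1 to first 1
Round 5: Ashgrove=35 Dunmere=32 Fernhollow=38 → close Fernhollow (overflow 25)
  38÷2 = 19 each, +1 to first 0
Round 6: Ashgrove=54 Dunmere=51 → close Dunmere (overflow 41)
  51÷1 = 51 each, +1 to first 0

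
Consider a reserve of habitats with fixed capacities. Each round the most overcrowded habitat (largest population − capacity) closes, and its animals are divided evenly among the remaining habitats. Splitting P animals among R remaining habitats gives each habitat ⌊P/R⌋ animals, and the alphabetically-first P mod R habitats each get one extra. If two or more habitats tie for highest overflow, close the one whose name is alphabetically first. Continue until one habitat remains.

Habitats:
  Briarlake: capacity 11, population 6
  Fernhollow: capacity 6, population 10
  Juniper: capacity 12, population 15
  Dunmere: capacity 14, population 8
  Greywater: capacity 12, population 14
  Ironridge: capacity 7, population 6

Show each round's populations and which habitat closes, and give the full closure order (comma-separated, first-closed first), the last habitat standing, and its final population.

Round 1: Briarlake=6 Dunmere=8 Fernhollow=10 Greywater=14 Ironridge=6 Juniper=15 → close Fernhollow (overflow 4)
  10÷5 = 2 each, +1 to first 0
Round 2: Briarlake=8 Dunmere=10 Greywater=16 Ironridge=8 Juniper=17 → close Juniper (overflow 5)
  17÷4 = 4 each, +1 to first 1
Round 3: Briarlake=13 Dunmere=14 Greywater=20 Ironridge=12 → close Greywater (overflow 8)
  20÷3 = 6 each, +1 to first 2
Round 4: Briarlake=20 Dunmere=21 Ironridge=18 → close Ironridge (overflow 11)
  18÷2 = 9 each, +1 to first 0
Round 5: Briarlake=29 Dunmere=30 → close Briarlake (overflow 18)
  29÷1 = 29 each, +1 to first 0

Closure order: Fernhollow, Juniper, Greywater, Ironridge, Briarlake
Last habitat: Dunmere with 59 animals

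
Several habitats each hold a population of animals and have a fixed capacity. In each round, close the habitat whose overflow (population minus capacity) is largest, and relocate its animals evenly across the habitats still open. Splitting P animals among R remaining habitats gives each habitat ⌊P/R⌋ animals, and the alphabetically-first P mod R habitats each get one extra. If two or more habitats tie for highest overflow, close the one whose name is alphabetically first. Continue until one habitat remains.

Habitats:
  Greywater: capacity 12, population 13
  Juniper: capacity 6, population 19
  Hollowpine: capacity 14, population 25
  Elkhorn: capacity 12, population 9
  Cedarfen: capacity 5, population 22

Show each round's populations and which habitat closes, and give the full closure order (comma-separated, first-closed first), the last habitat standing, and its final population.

Round 1: Cedarfen=22 Elkhorn=9 Greywater=13 Hollowpine=25 Juniper=19 → close Cedarfen (overflow 17)
  22÷4 = 5 each, +1 to first 2
Round 2: Elkhorn=15 Greywater=19 Hollowpine=30 Juniper=24 → close Juniper (overflow 18)
  24÷3 = 8 each, +1 to first 0
Round 3: Elkhorn=23 Greywater=27 Hollowpine=38 → close Hollowpine (overflow 24)
  38÷2 = 19 each, +1 to first 0
Round 4: Elkhorn=42 Greywater=46 → close Greywater (overflow 34)
  46÷1 = 46 each, +1 to first 0

Closure order: Cedarfen, Juniper, Hollowpine, Greywater
Last habitat: Elkhorn with 88 animals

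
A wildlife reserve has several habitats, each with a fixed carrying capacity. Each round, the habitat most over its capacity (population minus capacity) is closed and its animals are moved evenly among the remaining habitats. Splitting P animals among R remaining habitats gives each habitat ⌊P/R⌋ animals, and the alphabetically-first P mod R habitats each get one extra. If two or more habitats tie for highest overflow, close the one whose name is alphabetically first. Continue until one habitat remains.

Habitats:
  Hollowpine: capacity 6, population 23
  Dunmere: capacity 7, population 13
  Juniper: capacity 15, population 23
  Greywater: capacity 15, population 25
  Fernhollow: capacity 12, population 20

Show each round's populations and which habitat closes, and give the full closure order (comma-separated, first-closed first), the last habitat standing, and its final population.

Closure order: Hollowpine, Greywater, Fernhollow, Dunmere
Last habitat: Juniper with 104 animals

Round 1: Dunmere=13 Fernhollow=20 Greywater=25 Hollowpine=23 Juniper=23 → close Hollowpine (overflow 17)
  23÷4 = 5 each, +1 to first 3
Round 2: Dunmere=19 Fernhollow=26 Greywater=31 Juniper=28 → close Greywater (overflow 16)
  31÷3 = 10 each, +1 to first 1
Round 3: Dunmere=30 Fernhollow=36 Juniper=38 → close Fernhollow (overflow 24)
  36÷2 = 18 each, +1 to first 0
Round 4: Dunmere=48 Juniper=56 → close Dunmere (overflow 41)
  48÷1 = 48 each, +1 to first 0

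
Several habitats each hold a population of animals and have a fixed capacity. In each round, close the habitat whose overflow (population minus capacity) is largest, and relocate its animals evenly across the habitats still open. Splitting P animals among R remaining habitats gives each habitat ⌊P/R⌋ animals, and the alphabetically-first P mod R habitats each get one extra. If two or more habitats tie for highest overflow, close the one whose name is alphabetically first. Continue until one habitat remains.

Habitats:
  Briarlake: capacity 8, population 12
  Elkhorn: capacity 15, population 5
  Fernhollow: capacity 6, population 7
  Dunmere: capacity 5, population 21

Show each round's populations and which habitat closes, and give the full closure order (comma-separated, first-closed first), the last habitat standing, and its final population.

Round 1: Briarlake=12 Dunmere=21 Elkhorn=5 Fernhollow=7 → close Dunmere (overflow 16)
  21÷3 = 7 each, +1 to first 0
Round 2: Briarlake=19 Elkhorn=12 Fernhollow=14 → close Briarlake (overflow 11)
  19÷2 = 9 each, +1 to first 1
Round 3: Elkhorn=22 Fernhollow=23 → close Fernhollow (overflow 17)
  23÷1 = 23 each, +1 to first 0

Closure order: Dunmere, Briarlake, Fernhollow
Last habitat: Elkhorn with 45 animals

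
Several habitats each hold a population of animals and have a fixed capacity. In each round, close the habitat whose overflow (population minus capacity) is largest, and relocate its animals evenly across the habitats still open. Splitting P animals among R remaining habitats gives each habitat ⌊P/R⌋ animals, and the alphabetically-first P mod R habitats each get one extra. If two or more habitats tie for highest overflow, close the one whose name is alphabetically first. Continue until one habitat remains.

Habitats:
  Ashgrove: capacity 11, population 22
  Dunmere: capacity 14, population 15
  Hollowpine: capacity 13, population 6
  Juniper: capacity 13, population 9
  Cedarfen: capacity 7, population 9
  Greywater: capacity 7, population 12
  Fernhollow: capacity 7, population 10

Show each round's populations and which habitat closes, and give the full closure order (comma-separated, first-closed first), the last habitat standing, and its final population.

Closure order: Ashgrove, Greywater, Cedarfen, Fernhollow, Dunmere, Juniper
Last habitat: Hollowpine with 83 animals

Round 1: Ashgrove=22 Cedarfen=9 Dunmere=15 Fernhollow=10 Greywater=12 Hollowpine=6 Juniper=9 → close Ashgrove (overflow 11)
  22÷6 = 3 each, +1 to first 4
Round 2: Cedarfen=13 Dunmere=19 Fernhollow=14 Greywater=16 Hollowpine=9 Juniper=12 → close Greywater (overflow 9)
  16÷5 = 3 each, +1 to first 1
Round 3: Cedarfen=17 Dunmere=22 Fernhollow=17 Hollowpine=12 Juniper=15 → close Cedarfen (overflow 10)
  17÷4 = 4 each, +1 to first 1
Round 4: Dunmere=27 Fernhollow=21 Hollowpine=16 Juniper=19 → close Fernhollow (overflow 14)
  21÷3 = 7 each, +1 to first 0
Round 5: Dunmere=34 Hollowpine=23 Juniper=26 → close Dunmere (overflow 20)
  34÷2 = 17 each, +1 to first 0
Round 6: Hollowpine=40 Juniper=43 → close Juniper (overflow 30)
  43÷1 = 43 each, +1 to first 0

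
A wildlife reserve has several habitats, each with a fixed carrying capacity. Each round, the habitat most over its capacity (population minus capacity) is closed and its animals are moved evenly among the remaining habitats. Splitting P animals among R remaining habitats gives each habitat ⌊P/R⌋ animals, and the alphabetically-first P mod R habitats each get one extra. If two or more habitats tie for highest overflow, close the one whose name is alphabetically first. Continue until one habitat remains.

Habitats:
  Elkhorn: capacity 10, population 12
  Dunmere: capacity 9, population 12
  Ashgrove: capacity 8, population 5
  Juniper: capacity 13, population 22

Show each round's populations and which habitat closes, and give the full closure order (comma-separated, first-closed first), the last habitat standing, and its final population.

Round 1: Ashgrove=5 Dunmere=12 Elkhorn=12 Juniper=22 → close Juniper (overflow 9)
  22÷3 = 7 each, +1 to first 1
Round 2: Ashgrove=13 Dunmere=19 Elkhorn=19 → close Dunmere (overflow 10)
  19÷2 = 9 each, +1 to first 1
Round 3: Ashgrove=23 Elkhorn=28 → close Elkhorn (overflow 18)
  28÷1 = 28 each, +1 to first 0

Closure order: Juniper, Dunmere, Elkhorn
Last habitat: Ashgrove with 51 animals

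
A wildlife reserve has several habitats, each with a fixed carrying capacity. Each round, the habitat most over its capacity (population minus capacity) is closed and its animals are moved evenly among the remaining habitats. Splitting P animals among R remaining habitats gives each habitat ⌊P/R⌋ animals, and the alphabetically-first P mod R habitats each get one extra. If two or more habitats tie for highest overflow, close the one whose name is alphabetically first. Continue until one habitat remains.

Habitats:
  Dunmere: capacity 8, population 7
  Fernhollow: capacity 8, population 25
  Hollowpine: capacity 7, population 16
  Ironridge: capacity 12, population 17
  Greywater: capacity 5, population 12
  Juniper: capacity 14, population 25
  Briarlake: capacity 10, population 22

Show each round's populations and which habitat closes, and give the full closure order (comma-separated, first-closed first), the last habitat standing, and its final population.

Closure order: Fernhollow, Briarlake, Juniper, Greywater, Hollowpine, Ironridge
Last habitat: Dunmere with 124 animals

Round 1: Briarlake=22 Dunmere=7 Fernhollow=25 Greywater=12 Hollowpine=16 Ironridge=17 Juniper=25 → close Fernhollow (overflow 17)
  25÷6 = 4 each, +1 to first 1
Round 2: Briarlake=27 Dunmere=11 Greywater=16 Hollowpine=20 Ironridge=21 Juniper=29 → close Briarlake (overflow 17)
  27÷5 = 5 each, +1 to first 2
Round 3: Dunmere=17 Greywater=22 Hollowpine=25 Ironridge=26 Juniper=34 → close Juniper (overflow 20)
  34÷4 = 8 each, +1 to first 2
Round 4: Dunmere=26 Greywater=31 Hollowpine=33 Ironridge=34 → close Greywater (overflow 26)
  31÷3 = 10 each, +1 to first 1
Round 5: Dunmere=37 Hollowpine=43 Ironridge=44 → close Hollowpine (overflow 36)
  43÷2 = 21 each, +1 to first 1
Round 6: Dunmere=59 Ironridge=65 → close Ironridge (overflow 53)
  65÷1 = 65 each, +1 to first 0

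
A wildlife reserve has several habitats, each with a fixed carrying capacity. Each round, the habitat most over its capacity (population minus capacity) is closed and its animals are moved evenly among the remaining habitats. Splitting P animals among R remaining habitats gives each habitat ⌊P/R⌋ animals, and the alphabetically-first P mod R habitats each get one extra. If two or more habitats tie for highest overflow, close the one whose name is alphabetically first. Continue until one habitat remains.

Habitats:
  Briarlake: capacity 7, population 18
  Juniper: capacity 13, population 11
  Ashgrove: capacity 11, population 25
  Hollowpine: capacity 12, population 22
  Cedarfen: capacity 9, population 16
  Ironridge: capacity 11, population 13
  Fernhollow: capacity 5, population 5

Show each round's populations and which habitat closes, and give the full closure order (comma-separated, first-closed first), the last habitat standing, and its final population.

Round 1: Ashgrove=25 Briarlake=18 Cedarfen=16 Fernhollow=5 Hollowpine=22 Ironridge=13 Juniper=11 → close Ashgrove (overflow 14)
  25÷6 = 4 each, +1 to first 1
Round 2: Briarlake=23 Cedarfen=20 Fernhollow=9 Hollowpine=26 Ironridge=17 Juniper=15 → close Briarlake (overflow 16)
  23÷5 = 4 each, +1 to first 3
Round 3: Cedarfen=25 Fernhollow=14 Hollowpine=31 Ironridge=21 Juniper=19 → close Hollowpine (overflow 19)
  31÷4 = 7 each, +1 to first 3
Round 4: Cedarfen=33 Fernhollow=22 Ironridge=29 Juniper=26 → close Cedarfen (overflow 24)
  33÷3 = 11 each, +1 to first 0
Round 5: Fernhollow=33 Ironridge=40 Juniper=37 → close Ironridge (overflow 29)
  40÷2 = 20 each, +1 to first 0
Round 6: Fernhollow=53 Juniper=57 → close Fernhollow (overflow 48)
  53÷1 = 53 each, +1 to first 0

Closure order: Ashgrove, Briarlake, Hollowpine, Cedarfen, Ironridge, Fernhollow
Last habitat: Juniper with 110 animals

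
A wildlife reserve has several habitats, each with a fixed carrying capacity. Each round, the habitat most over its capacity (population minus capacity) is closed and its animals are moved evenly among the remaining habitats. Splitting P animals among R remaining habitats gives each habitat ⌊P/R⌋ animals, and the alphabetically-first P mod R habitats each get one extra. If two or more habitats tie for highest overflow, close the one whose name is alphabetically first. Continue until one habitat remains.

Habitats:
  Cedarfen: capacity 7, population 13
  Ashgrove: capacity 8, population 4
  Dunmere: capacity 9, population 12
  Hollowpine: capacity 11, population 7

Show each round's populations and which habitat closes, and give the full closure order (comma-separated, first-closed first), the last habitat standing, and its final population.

Closure order: Cedarfen, Dunmere, Ashgrove
Last habitat: Hollowpine with 36 animals

Round 1: Ashgrove=4 Cedarfen=13 Dunmere=12 Hollowpine=7 → close Cedarfen (overflow 6)
  13÷3 = 4 each, +1 to first 1
Round 2: Ashgrove=9 Dunmere=16 Hollowpine=11 → close Dunmere (overflow 7)
  16÷2 = 8 each, +1 to first 0
Round 3: Ashgrove=17 Hollowpine=19 → close Ashgrove (overflow 9)
  17÷1 = 17 each, +1 to first 0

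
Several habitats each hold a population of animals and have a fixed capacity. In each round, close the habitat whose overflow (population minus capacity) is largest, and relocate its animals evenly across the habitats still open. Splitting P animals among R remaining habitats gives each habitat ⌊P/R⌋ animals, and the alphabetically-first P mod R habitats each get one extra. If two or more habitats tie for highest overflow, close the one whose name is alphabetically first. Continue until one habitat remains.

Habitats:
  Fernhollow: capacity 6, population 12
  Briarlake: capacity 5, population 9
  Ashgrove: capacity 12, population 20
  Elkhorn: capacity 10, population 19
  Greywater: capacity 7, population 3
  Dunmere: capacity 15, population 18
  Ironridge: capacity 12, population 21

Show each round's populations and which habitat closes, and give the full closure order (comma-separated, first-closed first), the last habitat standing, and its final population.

Closure order: Elkhorn, Ashgrove, Ironridge, Fernhollow, Briarlake, Dunmere
Last habitat: Greywater with 102 animals

Round 1: Ashgrove=20 Briarlake=9 Dunmere=18 Elkhorn=19 Fernhollow=12 Greywater=3 Ironridge=21 → close Elkhorn (overflow 9)
  19÷6 = 3 each, +1 to first 1
Round 2: Ashgrove=24 Briarlake=12 Dunmere=21 Fernhollow=15 Greywater=6 Ironridge=24 → close Ashgrove (overflow 12)
  24÷5 = 4 each, +1 to first 4
Round 3: Briarlake=17 Dunmere=26 Fernhollow=20 Greywater=11 Ironridge=28 → close Ironridge (overflow 16)
  28÷4 = 7 each, +1 to first 0
Round 4: Briarlake=24 Dunmere=33 Fernhollow=27 Greywater=18 → close Fernhollow (overflow 21)
  27÷3 = 9 each, +1 to first 0
Round 5: Briarlake=33 Dunmere=42 Greywater=27 → close Briarlake (overflow 28)
  33÷2 = 16 each, +1 to first 1
Round 6: Dunmere=59 Greywater=43 → close Dunmere (overflow 44)
  59÷1 = 59 each, +1 to first 0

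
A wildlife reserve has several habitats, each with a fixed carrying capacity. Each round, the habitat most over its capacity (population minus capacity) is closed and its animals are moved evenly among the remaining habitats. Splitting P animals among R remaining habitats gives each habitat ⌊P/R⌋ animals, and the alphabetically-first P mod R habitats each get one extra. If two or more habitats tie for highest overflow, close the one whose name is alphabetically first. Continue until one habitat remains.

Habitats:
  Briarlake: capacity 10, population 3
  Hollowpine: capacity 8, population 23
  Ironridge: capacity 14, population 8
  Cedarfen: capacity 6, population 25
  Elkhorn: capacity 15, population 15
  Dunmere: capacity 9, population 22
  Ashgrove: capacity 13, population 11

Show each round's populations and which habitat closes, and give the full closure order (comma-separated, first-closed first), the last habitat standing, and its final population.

Closure order: Cedarfen, Hollowpine, Dunmere, Ashgrove, Elkhorn, Briarlake
Last habitat: Ironridge with 107 animals

Round 1: Ashgrove=11 Briarlake=3 Cedarfen=25 Dunmere=22 Elkhorn=15 Hollowpine=23 Ironridge=8 → close Cedarfen (overflow 19)
  25÷6 = 4 each, +1 to first 1
Round 2: Ashgrove=16 Briarlake=7 Dunmere=26 Elkhorn=19 Hollowpine=27 Ironridge=12 → close Hollowpine (overflow 19)
  27÷5 = 5 each, +1 to first 2
Round 3: Ashgrove=22 Briarlake=13 Dunmere=31 Elkhorn=24 Ironridge=17 → close Dunmere (overflow 22)
  31÷4 = 7 each, +1 to first 3
Round 4: Ashgrove=30 Briarlake=21 Elkhorn=32 Ironridge=24 → close Ashgrove (overflow 17)
  30÷3 = 10 each, +1 to first 0
Round 5: Briarlake=31 Elkhorn=42 Ironridge=34 → close Elkhorn (overflow 27)
  42÷2 = 21 each, +1 to first 0
Round 6: Briarlake=52 Ironridge=55 → close Briarlake (overflow 42)
  52÷1 = 52 each, +1 to first 0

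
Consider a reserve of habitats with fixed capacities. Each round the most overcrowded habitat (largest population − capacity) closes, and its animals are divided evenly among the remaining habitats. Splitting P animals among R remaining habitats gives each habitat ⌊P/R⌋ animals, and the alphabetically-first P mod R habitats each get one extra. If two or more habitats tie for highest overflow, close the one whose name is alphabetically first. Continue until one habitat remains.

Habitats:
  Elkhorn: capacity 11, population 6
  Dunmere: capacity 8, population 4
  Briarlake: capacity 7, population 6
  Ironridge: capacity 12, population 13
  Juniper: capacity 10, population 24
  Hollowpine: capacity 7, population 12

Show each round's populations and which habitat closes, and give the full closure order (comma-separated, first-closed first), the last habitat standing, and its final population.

Round 1: Briarlake=6 Dunmere=4 Elkhorn=6 Hollowpine=12 Ironridge=13 Juniper=24 → close Juniper (overflow 14)
  24÷5 = 4 each, +1 to first 4
Round 2: Briarlake=11 Dunmere=9 Elkhorn=11 Hollowpine=17 Ironridge=17 → close Hollowpine (overflow 10)
  17÷4 = 4 each, +1 to first 1
Round 3: Briarlake=16 Dunmere=13 Elkhorn=15 Ironridge=21 → close Briarlake (overflow 9)
  16÷3 = 5 each, +1 to first 1
Round 4: Dunmere=19 Elkhorn=20 Ironridge=26 → close Ironridge (overflow 14)
  26÷2 = 13 each, +1 to first 0
Round 5: Dunmere=32 Elkhorn=33 → close Dunmere (overflow 24)
  32÷1 = 32 each, +1 to first 0

Closure order: Juniper, Hollowpine, Briarlake, Ironridge, Dunmere
Last habitat: Elkhorn with 65 animals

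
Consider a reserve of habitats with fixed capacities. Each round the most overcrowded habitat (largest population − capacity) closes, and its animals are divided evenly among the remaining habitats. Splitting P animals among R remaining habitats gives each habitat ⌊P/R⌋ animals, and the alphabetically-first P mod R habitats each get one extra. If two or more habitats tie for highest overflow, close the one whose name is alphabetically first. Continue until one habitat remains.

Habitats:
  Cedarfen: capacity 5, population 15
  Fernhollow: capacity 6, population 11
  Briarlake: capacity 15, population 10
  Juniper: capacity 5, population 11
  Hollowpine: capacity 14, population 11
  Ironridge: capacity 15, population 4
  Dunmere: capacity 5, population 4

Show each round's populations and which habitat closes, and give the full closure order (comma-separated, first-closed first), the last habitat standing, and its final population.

Closure order: Cedarfen, Fernhollow, Juniper, Dunmere, Hollowpine, Briarlake
Last habitat: Ironridge with 66 animals

Round 1: Briarlake=10 Cedarfen=15 Dunmere=4 Fernhollow=11 Hollowpine=11 Ironridge=4 Juniper=11 → close Cedarfen (overflow 10)
  15÷6 = 2 each, +1 to first 3
Round 2: Briarlake=13 Dunmere=7 Fernhollow=14 Hollowpine=13 Ironridge=6 Juniper=13 → close Fernhollow (overflow 8)
  14÷5 = 2 each, +1 to first 4
Round 3: Briarlake=16 Dunmere=10 Hollowpine=16 Ironridge=9 Juniper=15 → close Juniper (overflow 10)
  15÷4 = 3 each, +1 to first 3
Round 4: Briarlake=20 Dunmere=14 Hollowpine=20 Ironridge=12 → close Dunmere (overflow 9)
  14÷3 = 4 each, +1 to first 2
Round 5: Briarlake=25 Hollowpine=25 Ironridge=16 → close Hollowpine (overflow 11)
  25÷2 = 12 each, +1 to first 1
Round 6: Briarlake=38 Ironridge=28 → close Briarlake (overflow 23)
  38÷1 = 38 each, +1 to first 0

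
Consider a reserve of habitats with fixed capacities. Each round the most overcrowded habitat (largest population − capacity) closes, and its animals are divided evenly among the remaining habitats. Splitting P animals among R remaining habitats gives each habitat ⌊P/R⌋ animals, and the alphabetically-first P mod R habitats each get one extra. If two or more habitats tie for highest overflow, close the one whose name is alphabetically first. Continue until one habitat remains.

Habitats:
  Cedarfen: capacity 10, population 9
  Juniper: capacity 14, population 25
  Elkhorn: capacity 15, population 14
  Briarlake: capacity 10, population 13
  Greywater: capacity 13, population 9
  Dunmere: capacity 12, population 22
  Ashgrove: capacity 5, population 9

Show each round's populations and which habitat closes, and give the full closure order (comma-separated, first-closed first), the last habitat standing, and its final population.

Closure order: Juniper, Dunmere, Ashgrove, Briarlake, Cedarfen, Elkhorn
Last habitat: Greywater with 101 animals

Round 1: Ashgrove=9 Briarlake=13 Cedarfen=9 Dunmere=22 Elkhorn=14 Greywater=9 Juniper=25 → close Juniper (overflow 11)
  25÷6 = 4 each, +1 to first 1
Round 2: Ashgrove=14 Briarlake=17 Cedarfen=13 Dunmere=26 Elkhorn=18 Greywater=13 → close Dunmere (overflow 14)
  26÷5 = 5 each, +1 to first 1
Round 3: Ashgrove=20 Briarlake=22 Cedarfen=18 Elkhorn=23 Greywater=18 → close Ashgrove (overflow 15)
  20÷4 = 5 each, +1 to first 0
Round 4: Briarlake=27 Cedarfen=23 Elkhorn=28 Greywater=23 → close Briarlake (overflow 17)
  27÷3 = 9 each, +1 to first 0
Round 5: Cedarfen=32 Elkhorn=37 Greywater=32 → close Cedarfen (overflow 22)
  32÷2 = 16 each, +1 to first 0
Round 6: Elkhorn=53 Greywater=48 → close Elkhorn (overflow 38)
  53÷1 = 53 each, +1 to first 0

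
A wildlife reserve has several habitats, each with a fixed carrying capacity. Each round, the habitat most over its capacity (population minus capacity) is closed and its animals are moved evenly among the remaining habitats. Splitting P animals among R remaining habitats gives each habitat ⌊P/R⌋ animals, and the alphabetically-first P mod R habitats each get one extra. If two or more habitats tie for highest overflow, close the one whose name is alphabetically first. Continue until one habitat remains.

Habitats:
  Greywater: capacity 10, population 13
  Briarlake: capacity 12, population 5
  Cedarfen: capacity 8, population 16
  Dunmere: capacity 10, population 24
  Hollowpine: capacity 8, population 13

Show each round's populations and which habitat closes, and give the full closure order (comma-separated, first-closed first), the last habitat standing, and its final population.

Round 1: Briarlake=5 Cedarfen=16 Dunmere=24 Greywater=13 Hollowpine=13 → close Dunmere (overflow 14)
  24÷4 = 6 each, +1 to first 0
Round 2: Briarlake=11 Cedarfen=22 Greywater=19 Hollowpine=19 → close Cedarfen (overflow 14)
  22÷3 = 7 each, +1 to first 1
Round 3: Briarlake=19 Greywater=26 Hollowpine=26 → close Hollowpine (overflow 18)
  26÷2 = 13 each, +1 to first 0
Round 4: Briarlake=32 Greywater=39 → close Greywater (overflow 29)
  39÷1 = 39 each, +1 to first 0

Closure order: Dunmere, Cedarfen, Hollowpine, Greywater
Last habitat: Briarlake with 71 animals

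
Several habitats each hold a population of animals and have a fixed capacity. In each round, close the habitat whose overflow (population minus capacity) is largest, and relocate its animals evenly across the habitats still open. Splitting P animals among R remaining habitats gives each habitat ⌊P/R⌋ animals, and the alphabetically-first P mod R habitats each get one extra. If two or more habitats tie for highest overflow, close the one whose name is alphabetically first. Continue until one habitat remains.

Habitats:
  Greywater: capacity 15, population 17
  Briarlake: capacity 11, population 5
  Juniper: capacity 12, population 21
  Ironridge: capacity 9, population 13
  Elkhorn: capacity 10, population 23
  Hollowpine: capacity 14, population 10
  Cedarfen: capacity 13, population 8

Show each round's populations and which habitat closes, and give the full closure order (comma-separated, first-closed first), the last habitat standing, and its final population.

Closure order: Elkhorn, Juniper, Ironridge, Greywater, Briarlake, Cedarfen
Last habitat: Hollowpine with 97 animals

Round 1: Briarlake=5 Cedarfen=8 Elkhorn=23 Greywater=17 Hollowpine=10 Ironridge=13 Juniper=21 → close Elkhorn (overflow 13)
  23÷6 = 3 each, +1 to first 5
Round 2: Briarlake=9 Cedarfen=12 Greywater=21 Hollowpine=14 Ironridge=17 Juniper=24 → close Juniper (overflow 12)
  24÷5 = 4 each, +1 to first 4
Round 3: Briarlake=14 Cedarfen=17 Greywater=26 Hollowpine=19 Ironridge=21 → close Ironridge (overflow 12)
  21÷4 = 5 each, +1 to first 1
Round 4: Briarlake=20 Cedarfen=22 Greywater=31 Hollowpine=24 → close Greywater (overflow 16)
  31÷3 = 10 each, +1 to first 1
Round 5: Briarlake=31 Cedarfen=32 Hollowpine=34 → close Briarlake (overflow 20)
  31÷2 = 15 each, +1 to first 1
Round 6: Cedarfen=48 Hollowpine=49 → close Cedarfen (overflow 35)
  48÷1 = 48 each, +1 to first 0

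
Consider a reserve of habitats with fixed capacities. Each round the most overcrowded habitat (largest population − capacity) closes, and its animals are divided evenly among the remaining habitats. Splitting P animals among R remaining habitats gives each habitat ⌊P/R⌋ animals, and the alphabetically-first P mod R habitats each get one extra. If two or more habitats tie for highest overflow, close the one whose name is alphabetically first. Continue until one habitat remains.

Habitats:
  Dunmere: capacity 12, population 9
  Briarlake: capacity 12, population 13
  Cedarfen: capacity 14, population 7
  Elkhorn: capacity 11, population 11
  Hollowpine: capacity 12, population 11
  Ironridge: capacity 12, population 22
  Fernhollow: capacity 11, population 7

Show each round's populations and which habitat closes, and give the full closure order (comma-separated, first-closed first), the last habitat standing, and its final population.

Closure order: Ironridge, Briarlake, Elkhorn, Dunmere, Hollowpine, Cedarfen
Last habitat: Fernhollow with 80 animals

Round 1: Briarlake=13 Cedarfen=7 Dunmere=9 Elkhorn=11 Fernhollow=7 Hollowpine=11 Ironridge=22 → close Ironridge (overflow 10)
  22÷6 = 3 each, +1 to first 4
Round 2: Briarlake=17 Cedarfen=11 Dunmere=13 Elkhorn=15 Fernhollow=10 Hollowpine=14 → close Briarlake (overflow 5)
  17÷5 = 3 each, +1 to first 2
Round 3: Cedarfen=15 Dunmere=17 Elkhorn=18 Fernhollow=13 Hollowpine=17 → close Elkhorn (overflow 7)
  18÷4 = 4 each, +1 to first 2
Round 4: Cedarfen=20 Dunmere=22 Fernhollow=17 Hollowpine=21 → close Dunmere (overflow 10)
  22÷3 = 7 each, +1 to first 1
Round 5: Cedarfen=28 Fernhollow=24 Hollowpine=28 → close Hollowpine (overflow 16)
  28÷2 = 14 each, +1 to first 0
Round 6: Cedarfen=42 Fernhollow=38 → close Cedarfen (overflow 28)
  42÷1 = 42 each, +1 to first 0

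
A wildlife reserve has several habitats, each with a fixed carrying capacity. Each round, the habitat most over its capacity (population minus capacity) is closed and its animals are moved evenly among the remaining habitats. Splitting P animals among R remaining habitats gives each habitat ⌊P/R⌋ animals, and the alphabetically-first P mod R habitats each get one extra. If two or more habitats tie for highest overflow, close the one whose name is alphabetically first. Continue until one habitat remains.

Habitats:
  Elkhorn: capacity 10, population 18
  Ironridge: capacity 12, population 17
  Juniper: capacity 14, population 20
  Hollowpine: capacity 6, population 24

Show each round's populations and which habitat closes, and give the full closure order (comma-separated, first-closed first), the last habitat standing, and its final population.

Closure order: Hollowpine, Elkhorn, Juniper
Last habitat: Ironridge with 79 animals

Round 1: Elkhorn=18 Hollowpine=24 Ironridge=17 Juniper=20 → close Hollowpine (overflow 18)
  24÷3 = 8 each, +1 to first 0
Round 2: Elkhorn=26 Ironridge=25 Juniper=28 → close Elkhorn (overflow 16)
  26÷2 = 13 each, +1 to first 0
Round 3: Ironridge=38 Juniper=41 → close Juniper (overflow 27)
  41÷1 = 41 each, +1 to first 0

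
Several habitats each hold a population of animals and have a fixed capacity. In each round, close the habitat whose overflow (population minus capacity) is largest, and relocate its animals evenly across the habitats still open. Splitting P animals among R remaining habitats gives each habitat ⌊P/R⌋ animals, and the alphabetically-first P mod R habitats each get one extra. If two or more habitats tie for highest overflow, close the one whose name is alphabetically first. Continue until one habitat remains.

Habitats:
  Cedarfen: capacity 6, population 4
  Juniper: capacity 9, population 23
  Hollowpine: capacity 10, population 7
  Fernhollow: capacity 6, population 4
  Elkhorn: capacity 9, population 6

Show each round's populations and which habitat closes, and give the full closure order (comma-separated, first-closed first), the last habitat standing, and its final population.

Round 1: Cedarfen=4 Elkhorn=6 Fernhollow=4 Hollowpine=7 Juniper=23 → close Juniper (overflow 14)
  23÷4 = 5 each, +1 to first 3
Round 2: Cedarfen=10 Elkhorn=12 Fernhollow=10 Hollowpine=12 → close Cedarfen (overflow 4)
  10÷3 = 3 each, +1 to first 1
Round 3: Elkhorn=16 Fernhollow=13 Hollowpine=15 → close Elkhorn (overflow 7)
  16÷2 = 8 each, +1 to first 0
Round 4: Fernhollow=21 Hollowpine=23 → close Fernhollow (overflow 15)
  21÷1 = 21 each, +1 to first 0

Closure order: Juniper, Cedarfen, Elkhorn, Fernhollow
Last habitat: Hollowpine with 44 animals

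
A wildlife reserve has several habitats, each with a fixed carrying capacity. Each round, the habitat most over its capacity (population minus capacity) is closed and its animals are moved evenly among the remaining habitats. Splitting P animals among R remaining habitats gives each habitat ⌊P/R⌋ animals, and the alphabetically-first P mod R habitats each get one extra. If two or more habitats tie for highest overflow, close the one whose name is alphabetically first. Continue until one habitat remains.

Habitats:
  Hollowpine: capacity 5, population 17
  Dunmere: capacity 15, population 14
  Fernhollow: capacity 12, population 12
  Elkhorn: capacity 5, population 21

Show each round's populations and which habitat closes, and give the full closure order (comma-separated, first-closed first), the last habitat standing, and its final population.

Closure order: Elkhorn, Hollowpine, Fernhollow
Last habitat: Dunmere with 64 animals

Round 1: Dunmere=14 Elkhorn=21 Fernhollow=12 Hollowpine=17 → close Elkhorn (overflow 16)
  21÷3 = 7 each, +1 to first 0
Round 2: Dunmere=21 Fernhollow=19 Hollowpine=24 → close Hollowpine (overflow 19)
  24÷2 = 12 each, +1 to first 0
Round 3: Dunmere=33 Fernhollow=31 → close Fernhollow (overflow 19)
  31÷1 = 31 each, +1 to first 0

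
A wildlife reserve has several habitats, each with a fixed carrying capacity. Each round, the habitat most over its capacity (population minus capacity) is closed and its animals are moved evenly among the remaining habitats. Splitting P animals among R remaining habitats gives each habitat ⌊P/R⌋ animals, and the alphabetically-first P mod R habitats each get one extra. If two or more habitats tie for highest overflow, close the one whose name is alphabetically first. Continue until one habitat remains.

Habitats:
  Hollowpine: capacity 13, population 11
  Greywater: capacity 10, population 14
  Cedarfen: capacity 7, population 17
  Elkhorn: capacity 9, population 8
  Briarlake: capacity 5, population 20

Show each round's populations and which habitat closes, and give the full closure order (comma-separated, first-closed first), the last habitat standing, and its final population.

Round 1: Briarlake=20 Cedarfen=17 Elkhorn=8 Greywater=14 Hollowpine=11 → close Briarlake (overflow 15)
  20÷4 = 5 each, +1 to first 0
Round 2: Cedarfen=22 Elkhorn=13 Greywater=19 Hollowpine=16 → close Cedarfen (overflow 15)
  22÷3 = 7 each, +1 to first 1
Round 3: Elkhorn=21 Greywater=26 Hollowpine=23 → close Greywater (overflow 16)
  26÷2 = 13 each, +1 to first 0
Round 4: Elkhorn=34 Hollowpine=36 → close Elkhorn (overflow 25)
  34÷1 = 34 each, +1 to first 0

Closure order: Briarlake, Cedarfen, Greywater, Elkhorn
Last habitat: Hollowpine with 70 animals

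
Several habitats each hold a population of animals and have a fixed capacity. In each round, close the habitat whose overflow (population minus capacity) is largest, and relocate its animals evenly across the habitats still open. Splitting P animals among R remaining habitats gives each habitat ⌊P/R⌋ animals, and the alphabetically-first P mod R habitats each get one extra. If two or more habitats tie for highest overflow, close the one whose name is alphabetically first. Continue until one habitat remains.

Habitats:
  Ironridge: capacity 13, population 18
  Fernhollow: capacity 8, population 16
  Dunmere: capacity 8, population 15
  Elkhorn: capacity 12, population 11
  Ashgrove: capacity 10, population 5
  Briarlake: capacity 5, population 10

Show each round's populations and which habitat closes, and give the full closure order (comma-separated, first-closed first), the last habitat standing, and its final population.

Closure order: Fernhollow, Dunmere, Briarlake, Ironridge, Elkhorn
Last habitat: Ashgrove with 75 animals

Round 1: Ashgrove=5 Briarlake=10 Dunmere=15 Elkhorn=11 Fernhollow=16 Ironridge=18 → close Fernhollow (overflow 8)
  16÷5 = 3 each, +1 to first 1
Round 2: Ashgrove=9 Briarlake=13 Dunmere=18 Elkhorn=14 Ironridge=21 → close Dunmere (overflow 10)
  18÷4 = 4 each, +1 to first 2
Round 3: Ashgrove=14 Briarlake=18 Elkhorn=18 Ironridge=25 → close Briarlake (overflow 13)
  18÷3 = 6 each, +1 to first 0
Round 4: Ashgrove=20 Elkhorn=24 Ironridge=31 → close Ironridge (overflow 18)
  31÷2 = 15 each, +1 to first 1
Round 5: Ashgrove=36 Elkhorn=39 → close Elkhorn (overflow 27)
  39÷1 = 39 each, +1 to first 0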